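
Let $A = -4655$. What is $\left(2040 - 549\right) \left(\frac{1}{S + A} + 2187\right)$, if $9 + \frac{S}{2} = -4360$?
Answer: $\frac{43672120590}{13393} \approx 3.2608 \cdot 10^{6}$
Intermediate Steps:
$S = -8738$ ($S = -18 + 2 \left(-4360\right) = -18 - 8720 = -8738$)
$\left(2040 - 549\right) \left(\frac{1}{S + A} + 2187\right) = \left(2040 - 549\right) \left(\frac{1}{-8738 - 4655} + 2187\right) = 1491 \left(\frac{1}{-13393} + 2187\right) = 1491 \left(- \frac{1}{13393} + 2187\right) = 1491 \cdot \frac{29290490}{13393} = \frac{43672120590}{13393}$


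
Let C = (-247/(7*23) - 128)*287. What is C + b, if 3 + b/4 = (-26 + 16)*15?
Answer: -869131/23 ≈ -37788.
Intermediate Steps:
C = -855055/23 (C = (-247/161 - 128)*287 = -20855/161*287 = -855055/23 ≈ -37176.)
b = -612 (b = -12 + 4*((-26 + 16)*15) = -12 + 4*(-10*15) = -12 + 4*(-150) = -12 - 600 = -612)
C + b = -855055/23 - 612 = -869131/23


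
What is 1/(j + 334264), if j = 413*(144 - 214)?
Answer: 1/305354 ≈ 3.2749e-6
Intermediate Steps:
j = -28910 (j = 413*(-70) = -28910)
1/(j + 334264) = 1/(-28910 + 334264) = 1/305354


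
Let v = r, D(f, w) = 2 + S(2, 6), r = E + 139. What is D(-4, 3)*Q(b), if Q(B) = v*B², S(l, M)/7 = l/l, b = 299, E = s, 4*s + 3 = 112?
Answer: 535064985/4 ≈ 1.3377e+8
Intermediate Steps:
s = 109/4 (s = -¾ + (¼)*112 = -¾ + 28 = 109/4 ≈ 27.250)
E = 109/4 ≈ 27.250
S(l, M) = 7 (S(l, M) = 7*(l/l) = 7*1 = 7)
r = 665/4 (r = 109/4 + 139 = 665/4 ≈ 166.25)
D(f, w) = 9 (D(f, w) = 2 + 7 = 9)
v = 665/4 ≈ 166.25
Q(B) = 665*B²/4
D(-4, 3)*Q(b) = 9*((665/4)*299²) = 9*((665/4)*89401) = 9*(59451665/4) = 535064985/4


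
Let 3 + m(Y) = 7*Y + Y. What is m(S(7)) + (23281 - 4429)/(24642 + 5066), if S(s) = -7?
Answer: -433480/7427 ≈ -58.365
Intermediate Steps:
m(Y) = -3 + 8*Y (m(Y) = -3 + (7*Y + Y) = -3 + 8*Y)
m(S(7)) + (23281 - 4429)/(24642 + 5066) = (-3 + 8*(-7)) + (23281 - 4429)/(24642 + 5066) = (-3 - 56) + 18852/29708 = -59 + 18852*(1/29708) = -59 + 4713/7427 = -433480/7427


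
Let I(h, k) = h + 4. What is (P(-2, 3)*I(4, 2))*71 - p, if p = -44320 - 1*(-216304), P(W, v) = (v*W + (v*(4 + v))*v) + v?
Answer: -137904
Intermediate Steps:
P(W, v) = v + W*v + v**2*(4 + v) (P(W, v) = (W*v + v**2*(4 + v)) + v = v + W*v + v**2*(4 + v))
I(h, k) = 4 + h
p = 171984 (p = -44320 + 216304 = 171984)
(P(-2, 3)*I(4, 2))*71 - p = ((3*(1 - 2 + 3**2 + 4*3))*(4 + 4))*71 - 1*171984 = ((3*(1 - 2 + 9 + 12))*8)*71 - 171984 = ((3*20)*8)*71 - 171984 = (60*8)*71 - 171984 = 480*71 - 171984 = 34080 - 171984 = -137904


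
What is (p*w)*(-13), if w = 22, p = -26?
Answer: 7436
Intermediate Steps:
(p*w)*(-13) = -26*22*(-13) = -572*(-13) = 7436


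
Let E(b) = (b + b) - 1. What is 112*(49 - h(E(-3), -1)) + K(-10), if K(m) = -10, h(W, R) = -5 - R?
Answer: 5926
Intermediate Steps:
E(b) = -1 + 2*b (E(b) = 2*b - 1 = -1 + 2*b)
112*(49 - h(E(-3), -1)) + K(-10) = 112*(49 - (-5 - 1*(-1))) - 10 = 112*(49 - (-5 + 1)) - 10 = 112*(49 - 1*(-4)) - 10 = 112*(49 + 4) - 10 = 112*53 - 10 = 5936 - 10 = 5926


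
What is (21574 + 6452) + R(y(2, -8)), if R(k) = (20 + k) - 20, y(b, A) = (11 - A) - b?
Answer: 28043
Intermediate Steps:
y(b, A) = 11 - A - b
R(k) = k
(21574 + 6452) + R(y(2, -8)) = (21574 + 6452) + (11 - 1*(-8) - 1*2) = 28026 + (11 + 8 - 2) = 28026 + 17 = 28043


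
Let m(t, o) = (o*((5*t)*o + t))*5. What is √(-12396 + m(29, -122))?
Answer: 3*√1195646 ≈ 3280.4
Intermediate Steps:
m(t, o) = 5*o*(t + 5*o*t) (m(t, o) = (o*(5*o*t + t))*5 = (o*(t + 5*o*t))*5 = 5*o*(t + 5*o*t))
√(-12396 + m(29, -122)) = √(-12396 + 5*(-122)*29*(1 + 5*(-122))) = √(-12396 + 5*(-122)*29*(1 - 610)) = √(-12396 + 5*(-122)*29*(-609)) = √(-12396 + 10773210) = √10760814 = 3*√1195646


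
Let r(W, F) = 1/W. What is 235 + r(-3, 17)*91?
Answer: 614/3 ≈ 204.67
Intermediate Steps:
235 + r(-3, 17)*91 = 235 + 91/(-3) = 235 - ⅓*91 = 235 - 91/3 = 614/3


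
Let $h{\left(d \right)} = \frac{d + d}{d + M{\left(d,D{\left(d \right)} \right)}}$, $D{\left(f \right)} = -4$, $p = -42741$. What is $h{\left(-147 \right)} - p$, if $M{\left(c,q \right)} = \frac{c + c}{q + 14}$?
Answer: $\frac{128228}{3} \approx 42743.0$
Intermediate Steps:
$M{\left(c,q \right)} = \frac{2 c}{14 + q}$
$h{\left(d \right)} = \frac{5}{3}$ ($h{\left(d \right)} = \frac{d + d}{d + \frac{2 d}{14 - 4}} = \frac{2 d}{d + \frac{2 d}{10}} = \frac{2 d}{d + 2 d \frac{1}{10}} = \frac{2 d}{d + \frac{d}{5}} = \frac{2 d}{\frac{6}{5} d} = 2 d \frac{5}{6 d} = \frac{5}{3}$)
$h{\left(-147 \right)} - p = \frac{5}{3} - -42741 = \frac{5}{3} + 42741 = \frac{128228}{3}$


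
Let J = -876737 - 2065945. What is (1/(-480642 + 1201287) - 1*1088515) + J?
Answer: -2905061962064/720645 ≈ -4.0312e+6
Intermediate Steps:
J = -2942682
(1/(-480642 + 1201287) - 1*1088515) + J = (1/(-480642 + 1201287) - 1*1088515) - 2942682 = (1/720645 - 1088515) - 2942682 = -784432892174/720645 - 2942682 = -2905061962064/720645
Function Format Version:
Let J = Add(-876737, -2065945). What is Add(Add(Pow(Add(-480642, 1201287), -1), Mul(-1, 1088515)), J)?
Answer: Rational(-2905061962064, 720645) ≈ -4.0312e+6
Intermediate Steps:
J = -2942682
Add(Add(Pow(Add(-480642, 1201287), -1), Mul(-1, 1088515)), J) = Add(Add(Pow(Add(-480642, 1201287), -1), Mul(-1, 1088515)), -2942682) = Add(Add(Pow(720645, -1), -1088515), -2942682) = Add(Add(Rational(1, 720645), -1088515), -2942682) = Add(Rational(-784432892174, 720645), -2942682) = Rational(-2905061962064, 720645)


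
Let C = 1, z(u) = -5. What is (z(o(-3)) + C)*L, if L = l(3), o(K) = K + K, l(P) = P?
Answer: -12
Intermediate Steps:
o(K) = 2*K
L = 3
(z(o(-3)) + C)*L = (-5 + 1)*3 = -4*3 = -12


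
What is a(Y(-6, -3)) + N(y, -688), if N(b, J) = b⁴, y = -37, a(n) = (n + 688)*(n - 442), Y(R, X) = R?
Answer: 1568625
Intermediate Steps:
a(n) = (-442 + n)*(688 + n) (a(n) = (688 + n)*(-442 + n) = (-442 + n)*(688 + n))
a(Y(-6, -3)) + N(y, -688) = (-304096 + (-6)² + 246*(-6)) + (-37)⁴ = (-304096 + 36 - 1476) + 1874161 = -305536 + 1874161 = 1568625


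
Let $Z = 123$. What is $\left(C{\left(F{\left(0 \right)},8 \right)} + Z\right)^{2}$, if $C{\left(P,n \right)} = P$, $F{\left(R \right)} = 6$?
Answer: $16641$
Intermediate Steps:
$\left(C{\left(F{\left(0 \right)},8 \right)} + Z\right)^{2} = \left(6 + 123\right)^{2} = 129^{2} = 16641$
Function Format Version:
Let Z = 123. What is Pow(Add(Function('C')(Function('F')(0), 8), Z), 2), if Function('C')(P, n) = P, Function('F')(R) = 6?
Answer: 16641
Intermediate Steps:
Pow(Add(Function('C')(Function('F')(0), 8), Z), 2) = Pow(Add(6, 123), 2) = Pow(129, 2) = 16641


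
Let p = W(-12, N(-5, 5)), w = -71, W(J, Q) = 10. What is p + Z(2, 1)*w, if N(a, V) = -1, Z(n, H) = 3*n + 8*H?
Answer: -984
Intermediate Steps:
p = 10
p + Z(2, 1)*w = 10 + (3*2 + 8*1)*(-71) = 10 + (6 + 8)*(-71) = 10 + 14*(-71) = 10 - 994 = -984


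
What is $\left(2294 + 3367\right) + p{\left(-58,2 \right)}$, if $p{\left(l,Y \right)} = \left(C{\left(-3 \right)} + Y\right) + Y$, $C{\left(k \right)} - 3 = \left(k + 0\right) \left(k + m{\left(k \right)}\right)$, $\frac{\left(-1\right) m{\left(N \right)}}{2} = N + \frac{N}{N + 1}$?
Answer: $5668$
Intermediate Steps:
$m{\left(N \right)} = - 2 N - \frac{2 N}{1 + N}$ ($m{\left(N \right)} = - 2 \left(N + \frac{N}{N + 1}\right) = - 2 \left(N + \frac{N}{1 + N}\right) = - 2 N - \frac{2 N}{1 + N}$)
$C{\left(k \right)} = 3 + k \left(k - \frac{2 k \left(2 + k\right)}{1 + k}\right)$ ($C{\left(k \right)} = 3 + \left(k + 0\right) \left(k - \frac{2 k \left(2 + k\right)}{1 + k}\right) = 3 + k \left(k - \frac{2 k \left(2 + k\right)}{1 + k}\right)$)
$p{\left(l,Y \right)} = 3 + 2 Y$ ($p{\left(l,Y \right)} = \left(\frac{3 - \left(-3\right)^{3} - 3 \left(-3\right)^{2} + 3 \left(-3\right)}{1 - 3} + Y\right) + Y = \left(\frac{3 - -27 - 27 - 9}{-2} + Y\right) + Y = \left(- \frac{3 + 27 - 27 - 9}{2} + Y\right) + Y = \left(\left(- \frac{1}{2}\right) \left(-6\right) + Y\right) + Y = \left(3 + Y\right) + Y = 3 + 2 Y$)
$\left(2294 + 3367\right) + p{\left(-58,2 \right)} = \left(2294 + 3367\right) + \left(3 + 2 \cdot 2\right) = 5661 + \left(3 + 4\right) = 5661 + 7 = 5668$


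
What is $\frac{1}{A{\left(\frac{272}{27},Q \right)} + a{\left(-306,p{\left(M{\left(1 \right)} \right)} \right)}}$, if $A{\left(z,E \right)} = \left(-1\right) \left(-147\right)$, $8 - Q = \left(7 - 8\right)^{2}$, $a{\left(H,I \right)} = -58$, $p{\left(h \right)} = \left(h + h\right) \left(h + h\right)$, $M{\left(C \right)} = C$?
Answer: $\frac{1}{89} \approx 0.011236$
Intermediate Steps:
$p{\left(h \right)} = 4 h^{2}$ ($p{\left(h \right)} = 2 h 2 h = 4 h^{2}$)
$Q = 7$ ($Q = 8 - \left(7 - 8\right)^{2} = 8 - \left(-1\right)^{2} = 8 - 1 = 7$)
$A{\left(z,E \right)} = 147$
$\frac{1}{A{\left(\frac{272}{27},Q \right)} + a{\left(-306,p{\left(M{\left(1 \right)} \right)} \right)}} = \frac{1}{147 - 58} = \frac{1}{89}$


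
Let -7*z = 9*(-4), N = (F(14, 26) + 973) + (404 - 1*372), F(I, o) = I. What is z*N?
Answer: 36684/7 ≈ 5240.6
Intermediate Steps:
N = 1019 (N = (14 + 973) + (404 - 1*372) = 987 + (404 - 372) = 987 + 32 = 1019)
z = 36/7 (z = -9*(-4)/7 = -⅐*(-36) = 36/7 ≈ 5.1429)
z*N = (36/7)*1019 = 36684/7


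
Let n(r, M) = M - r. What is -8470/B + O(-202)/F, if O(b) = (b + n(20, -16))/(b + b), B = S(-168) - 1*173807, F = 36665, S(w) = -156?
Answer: 62752316697/1288427385790 ≈ 0.048705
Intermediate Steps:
B = -173963 (B = -156 - 1*173807 = -156 - 173807 = -173963)
O(b) = (-36 + b)/(2*b) (O(b) = (b + (-16 - 1*20))/(b + b) = (b + (-16 - 20))/((2*b)) = (b - 36)*(1/(2*b)) = (-36 + b)*(1/(2*b)) = (-36 + b)/(2*b))
-8470/B + O(-202)/F = -8470/(-173963) + ((½)*(-36 - 202)/(-202))/36665 = -8470*(-1/173963) + ((½)*(-1/202)*(-238))*(1/36665) = 8470/173963 + (119/202)*(1/36665) = 8470/173963 + 119/7406330 = 62752316697/1288427385790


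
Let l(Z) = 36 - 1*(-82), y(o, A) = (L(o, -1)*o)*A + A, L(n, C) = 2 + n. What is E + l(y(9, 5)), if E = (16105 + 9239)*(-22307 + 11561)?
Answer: -272346506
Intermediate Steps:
y(o, A) = A + A*o*(2 + o) (y(o, A) = ((2 + o)*o)*A + A = (o*(2 + o))*A + A = A*o*(2 + o) + A = A + A*o*(2 + o))
l(Z) = 118 (l(Z) = 36 + 82 = 118)
E = -272346624 (E = 25344*(-10746) = -272346624)
E + l(y(9, 5)) = -272346624 + 118 = -272346506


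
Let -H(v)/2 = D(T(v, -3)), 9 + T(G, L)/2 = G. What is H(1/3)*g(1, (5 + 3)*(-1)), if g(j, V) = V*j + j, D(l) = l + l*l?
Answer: 35672/9 ≈ 3963.6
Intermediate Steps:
T(G, L) = -18 + 2*G
D(l) = l + l²
g(j, V) = j + V*j
H(v) = -2*(-18 + 2*v)*(-17 + 2*v) (H(v) = -2*(-18 + 2*v)*(1 + (-18 + 2*v)) = -2*(-18 + 2*v)*(-17 + 2*v))
H(1/3)*g(1, (5 + 3)*(-1)) = (-612 - 8*(1/3)² + 140/3)*(1*(1 + (5 + 3)*(-1))) = (-612 - 8*(⅓)² + 140*(⅓))*(1*(1 + 8*(-1))) = (-612 - 8*⅑ + 140/3)*(1*(1 - 8)) = (-612 - 8/9 + 140/3)*(1*(-7)) = -5096/9*(-7) = 35672/9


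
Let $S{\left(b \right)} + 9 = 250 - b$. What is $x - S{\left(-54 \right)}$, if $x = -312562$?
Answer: $-312857$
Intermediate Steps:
$S{\left(b \right)} = 241 - b$ ($S{\left(b \right)} = -9 - \left(-250 + b\right) = 241 - b$)
$x - S{\left(-54 \right)} = -312562 - \left(241 - -54\right) = -312562 - \left(241 + 54\right) = -312562 - 295 = -312857$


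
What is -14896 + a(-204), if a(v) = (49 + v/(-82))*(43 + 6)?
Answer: -507297/41 ≈ -12373.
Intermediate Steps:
a(v) = 2401 - 49*v/82 (a(v) = (49 + v*(-1/82))*49 = (49 - v/82)*49 = 2401 - 49*v/82)
-14896 + a(-204) = -14896 + (2401 - 49/82*(-204)) = -14896 + (2401 + 4998/41) = -14896 + 103439/41 = -507297/41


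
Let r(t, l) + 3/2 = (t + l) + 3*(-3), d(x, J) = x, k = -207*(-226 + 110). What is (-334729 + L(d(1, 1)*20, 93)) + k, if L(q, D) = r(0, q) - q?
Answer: -621455/2 ≈ -3.1073e+5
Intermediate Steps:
k = 24012 (k = -207*(-116) = 24012)
r(t, l) = -21/2 + l + t (r(t, l) = -3/2 + ((t + l) + 3*(-3)) = -3/2 + ((l + t) - 9) = -3/2 + (-9 + l + t) = -21/2 + l + t)
L(q, D) = -21/2 (L(q, D) = (-21/2 + q + 0) - q = (-21/2 + q) - q = -21/2)
(-334729 + L(d(1, 1)*20, 93)) + k = (-334729 - 21/2) + 24012 = -669479/2 + 24012 = -621455/2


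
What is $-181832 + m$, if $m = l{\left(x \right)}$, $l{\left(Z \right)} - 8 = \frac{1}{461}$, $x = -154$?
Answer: $- \frac{83820863}{461} \approx -1.8182 \cdot 10^{5}$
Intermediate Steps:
$l{\left(Z \right)} = \frac{3689}{461}$ ($l{\left(Z \right)} = 8 + \frac{1}{461} = \frac{3689}{461}$)
$m = \frac{3689}{461} \approx 8.0022$
$-181832 + m = -181832 + \frac{3689}{461} = - \frac{83820863}{461}$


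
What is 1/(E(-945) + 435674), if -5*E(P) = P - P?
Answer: 1/435674 ≈ 2.2953e-6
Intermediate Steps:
E(P) = 0 (E(P) = -(P - P)/5 = -1/5*0 = 0)
1/(E(-945) + 435674) = 1/(0 + 435674) = 1/435674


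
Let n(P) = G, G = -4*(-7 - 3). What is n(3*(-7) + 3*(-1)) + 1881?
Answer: 1921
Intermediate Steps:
G = 40 (G = -4*(-10) = 40)
n(P) = 40
n(3*(-7) + 3*(-1)) + 1881 = 40 + 1881 = 1921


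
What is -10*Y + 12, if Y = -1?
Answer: 22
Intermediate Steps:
-10*Y + 12 = -10*(-1) + 12 = 10 + 12 = 22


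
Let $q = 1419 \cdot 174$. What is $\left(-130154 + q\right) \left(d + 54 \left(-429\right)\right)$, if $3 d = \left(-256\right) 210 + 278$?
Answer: $- \frac{14358160960}{3} \approx -4.7861 \cdot 10^{9}$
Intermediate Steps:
$d = - \frac{53482}{3}$ ($d = \frac{\left(-256\right) 210 + 278}{3} = \frac{-53760 + 278}{3} = \frac{1}{3} \left(-53482\right) = - \frac{53482}{3} \approx -17827.0$)
$q = 246906$
$\left(-130154 + q\right) \left(d + 54 \left(-429\right)\right) = \left(-130154 + 246906\right) \left(- \frac{53482}{3} + 54 \left(-429\right)\right) = 116752 \left(- \frac{53482}{3} - 23166\right) = 116752 \left(- \frac{122980}{3}\right) = - \frac{14358160960}{3}$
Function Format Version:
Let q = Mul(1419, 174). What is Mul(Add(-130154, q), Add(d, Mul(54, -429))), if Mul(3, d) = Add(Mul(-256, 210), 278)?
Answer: Rational(-14358160960, 3) ≈ -4.7861e+9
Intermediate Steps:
d = Rational(-53482, 3) (d = Mul(Rational(1, 3), Add(Mul(-256, 210), 278)) = Mul(Rational(1, 3), Add(-53760, 278)) = Mul(Rational(1, 3), -53482) = Rational(-53482, 3) ≈ -17827.)
q = 246906
Mul(Add(-130154, q), Add(d, Mul(54, -429))) = Mul(Add(-130154, 246906), Add(Rational(-53482, 3), Mul(54, -429))) = Mul(116752, Add(Rational(-53482, 3), -23166)) = Mul(116752, Rational(-122980, 3)) = Rational(-14358160960, 3)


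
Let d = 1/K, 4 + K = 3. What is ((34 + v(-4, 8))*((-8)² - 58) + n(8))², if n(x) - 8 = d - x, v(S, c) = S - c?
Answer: 17161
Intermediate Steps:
K = -1 (K = -4 + 3 = -1)
d = -1 (d = 1/(-1) = -1)
n(x) = 7 - x (n(x) = 8 + (-1 - x) = 7 - x)
((34 + v(-4, 8))*((-8)² - 58) + n(8))² = ((34 + (-4 - 1*8))*((-8)² - 58) + (7 - 1*8))² = ((34 + (-4 - 8))*(64 - 58) + (7 - 8))² = ((34 - 12)*6 - 1)² = (22*6 - 1)² = (132 - 1)² = 131² = 17161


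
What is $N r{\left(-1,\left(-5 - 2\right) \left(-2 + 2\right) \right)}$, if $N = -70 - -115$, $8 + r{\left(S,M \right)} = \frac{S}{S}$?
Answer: $-315$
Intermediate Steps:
$r{\left(S,M \right)} = -7$ ($r{\left(S,M \right)} = -8 + \frac{S}{S} = -8 + 1 = -7$)
$N = 45$ ($N = -70 + 115 = 45$)
$N r{\left(-1,\left(-5 - 2\right) \left(-2 + 2\right) \right)} = 45 \left(-7\right) = -315$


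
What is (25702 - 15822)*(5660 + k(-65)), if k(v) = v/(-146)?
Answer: 4082539500/73 ≈ 5.5925e+7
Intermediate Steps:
k(v) = -v/146 (k(v) = v*(-1/146) = -v/146)
(25702 - 15822)*(5660 + k(-65)) = (25702 - 15822)*(5660 - 1/146*(-65)) = 9880*(5660 + 65/146) = 9880*(826425/146) = 4082539500/73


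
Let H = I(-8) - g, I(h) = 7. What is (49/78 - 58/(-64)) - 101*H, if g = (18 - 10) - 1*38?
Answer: -4661861/1248 ≈ -3735.5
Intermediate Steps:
g = -30 (g = 8 - 38 = -30)
H = 37 (H = 7 - 1*(-30) = 7 + 30 = 37)
(49/78 - 58/(-64)) - 101*H = (49/78 - 58/(-64)) - 101*37 = (49*(1/78) - 58*(-1/64)) - 3737 = (49/78 + 29/32) - 3737 = 1915/1248 - 3737 = -4661861/1248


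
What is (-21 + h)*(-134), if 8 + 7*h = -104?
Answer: 4958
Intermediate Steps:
h = -16 (h = -8/7 + (⅐)*(-104) = -8/7 - 104/7 = -16)
(-21 + h)*(-134) = (-21 - 16)*(-134) = -37*(-134) = 4958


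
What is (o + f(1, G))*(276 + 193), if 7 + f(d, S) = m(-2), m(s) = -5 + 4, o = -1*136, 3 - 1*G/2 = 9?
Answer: -67536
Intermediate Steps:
G = -12 (G = 6 - 2*9 = 6 - 18 = -12)
o = -136
m(s) = -1
f(d, S) = -8 (f(d, S) = -7 - 1 = -8)
(o + f(1, G))*(276 + 193) = (-136 - 8)*(276 + 193) = -144*469 = -67536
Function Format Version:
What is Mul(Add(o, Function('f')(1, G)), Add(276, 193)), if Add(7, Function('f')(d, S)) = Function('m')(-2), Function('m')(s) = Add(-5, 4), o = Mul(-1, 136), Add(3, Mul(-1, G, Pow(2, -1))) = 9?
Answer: -67536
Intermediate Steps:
G = -12 (G = Add(6, Mul(-2, 9)) = Add(6, -18) = -12)
o = -136
Function('m')(s) = -1
Function('f')(d, S) = -8 (Function('f')(d, S) = Add(-7, -1) = -8)
Mul(Add(o, Function('f')(1, G)), Add(276, 193)) = Mul(Add(-136, -8), Add(276, 193)) = Mul(-144, 469) = -67536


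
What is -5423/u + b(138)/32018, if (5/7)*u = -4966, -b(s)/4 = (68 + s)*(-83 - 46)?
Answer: 325944973/79500694 ≈ 4.0999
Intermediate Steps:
b(s) = 35088 + 516*s (b(s) = -4*(68 + s)*(-83 - 46) = -4*(68 + s)*(-129) = -4*(-8772 - 129*s) = 35088 + 516*s)
u = -34762/5 (u = (7/5)*(-4966) = -34762/5 ≈ -6952.4)
-5423/u + b(138)/32018 = -5423/(-34762/5) + (35088 + 516*138)/32018 = -5423*(-5/34762) + (35088 + 71208)*(1/32018) = 27115/34762 + 106296*(1/32018) = 27115/34762 + 53148/16009 = 325944973/79500694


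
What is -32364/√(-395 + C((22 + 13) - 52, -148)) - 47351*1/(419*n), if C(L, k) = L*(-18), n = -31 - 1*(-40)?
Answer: -47351/3771 + 32364*I*√89/89 ≈ -12.557 + 3430.6*I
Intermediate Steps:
n = 9 (n = -31 + 40 = 9)
C(L, k) = -18*L
-32364/√(-395 + C((22 + 13) - 52, -148)) - 47351*1/(419*n) = -32364/√(-395 - 18*((22 + 13) - 52)) - 47351/(9*419) = -32364/√(-395 - 18*(35 - 52)) - 47351/3771 = -32364/√(-395 - 18*(-17)) - 47351*1/3771 = -32364/√(-395 + 306) - 47351/3771 = -32364*(-I*√89/89) - 47351/3771 = -(-32364)*I*√89/89 - 47351/3771 = 32364*I*√89/89 - 47351/3771 = -47351/3771 + 32364*I*√89/89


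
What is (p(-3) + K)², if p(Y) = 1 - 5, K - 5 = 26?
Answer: 729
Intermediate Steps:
K = 31 (K = 5 + 26 = 31)
p(Y) = -4
(p(-3) + K)² = (-4 + 31)² = 27² = 729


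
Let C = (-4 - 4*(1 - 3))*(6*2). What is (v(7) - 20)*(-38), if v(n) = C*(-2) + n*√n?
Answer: 4408 - 266*√7 ≈ 3704.2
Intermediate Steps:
C = 48 (C = (-4 - 4*(-2))*12 = (-4 + 8)*12 = 4*12 = 48)
v(n) = -96 + n^(3/2) (v(n) = 48*(-2) + n*√n = -96 + n^(3/2))
(v(7) - 20)*(-38) = ((-96 + 7^(3/2)) - 20)*(-38) = ((-96 + 7*√7) - 20)*(-38) = (-116 + 7*√7)*(-38) = 4408 - 266*√7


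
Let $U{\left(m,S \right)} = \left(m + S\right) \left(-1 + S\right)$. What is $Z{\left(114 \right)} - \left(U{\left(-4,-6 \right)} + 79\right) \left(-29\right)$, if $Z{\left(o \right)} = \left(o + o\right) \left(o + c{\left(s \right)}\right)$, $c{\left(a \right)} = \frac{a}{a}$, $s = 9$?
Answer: $30541$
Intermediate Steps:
$c{\left(a \right)} = 1$
$Z{\left(o \right)} = 2 o \left(1 + o\right)$ ($Z{\left(o \right)} = \left(o + o\right) \left(o + 1\right) = 2 o \left(1 + o\right)$)
$U{\left(m,S \right)} = \left(-1 + S\right) \left(S + m\right)$ ($U{\left(m,S \right)} = \left(S + m\right) \left(-1 + S\right) = \left(-1 + S\right) \left(S + m\right)$)
$Z{\left(114 \right)} - \left(U{\left(-4,-6 \right)} + 79\right) \left(-29\right) = 2 \cdot 114 \left(1 + 114\right) - \left(\left(\left(-6\right)^{2} - -6 - -4 - -24\right) + 79\right) \left(-29\right) = 2 \cdot 114 \cdot 115 - \left(\left(36 + 6 + 4 + 24\right) + 79\right) \left(-29\right) = 26220 - \left(70 + 79\right) \left(-29\right) = 26220 - 149 \left(-29\right) = 26220 - -4321 = 26220 + 4321 = 30541$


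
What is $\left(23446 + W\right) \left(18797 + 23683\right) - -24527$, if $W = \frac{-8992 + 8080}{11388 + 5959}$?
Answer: $\frac{909355645151}{913} \approx 9.9601 \cdot 10^{8}$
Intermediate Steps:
$W = - \frac{48}{913}$ ($W = - \frac{912}{17347} = \left(-912\right) \frac{1}{17347} = - \frac{48}{913} \approx -0.052574$)
$\left(23446 + W\right) \left(18797 + 23683\right) - -24527 = \left(23446 - \frac{48}{913}\right) \left(18797 + 23683\right) - -24527 = \frac{21406150}{913} \cdot 42480 + 24527 = \frac{909333252000}{913} + 24527 = \frac{909355645151}{913}$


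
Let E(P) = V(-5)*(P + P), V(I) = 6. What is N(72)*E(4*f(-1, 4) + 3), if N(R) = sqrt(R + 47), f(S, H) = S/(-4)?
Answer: 48*sqrt(119) ≈ 523.62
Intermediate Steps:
f(S, H) = -S/4 (f(S, H) = S*(-1/4) = -S/4)
N(R) = sqrt(47 + R)
E(P) = 12*P (E(P) = 6*(P + P) = 6*(2*P) = 12*P)
N(72)*E(4*f(-1, 4) + 3) = sqrt(47 + 72)*(12*(4*(-1/4*(-1)) + 3)) = sqrt(119)*(12*(4*(1/4) + 3)) = sqrt(119)*(12*(1 + 3)) = sqrt(119)*(12*4) = sqrt(119)*48 = 48*sqrt(119)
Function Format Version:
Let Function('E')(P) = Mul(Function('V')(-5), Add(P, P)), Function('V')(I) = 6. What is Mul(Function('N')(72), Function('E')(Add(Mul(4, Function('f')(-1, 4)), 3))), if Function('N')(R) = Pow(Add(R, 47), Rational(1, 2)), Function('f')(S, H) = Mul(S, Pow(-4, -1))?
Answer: Mul(48, Pow(119, Rational(1, 2))) ≈ 523.62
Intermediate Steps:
Function('f')(S, H) = Mul(Rational(-1, 4), S) (Function('f')(S, H) = Mul(S, Rational(-1, 4)) = Mul(Rational(-1, 4), S))
Function('N')(R) = Pow(Add(47, R), Rational(1, 2))
Function('E')(P) = Mul(12, P) (Function('E')(P) = Mul(6, Add(P, P)) = Mul(6, Mul(2, P)) = Mul(12, P))
Mul(Function('N')(72), Function('E')(Add(Mul(4, Function('f')(-1, 4)), 3))) = Mul(Pow(Add(47, 72), Rational(1, 2)), Mul(12, Add(Mul(4, Mul(Rational(-1, 4), -1)), 3))) = Mul(Pow(119, Rational(1, 2)), Mul(12, Add(Mul(4, Rational(1, 4)), 3))) = Mul(Pow(119, Rational(1, 2)), Mul(12, Add(1, 3))) = Mul(Pow(119, Rational(1, 2)), Mul(12, 4)) = Mul(Pow(119, Rational(1, 2)), 48) = Mul(48, Pow(119, Rational(1, 2)))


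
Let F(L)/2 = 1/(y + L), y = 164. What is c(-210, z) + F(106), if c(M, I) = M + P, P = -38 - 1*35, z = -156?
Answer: -38204/135 ≈ -282.99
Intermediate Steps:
F(L) = 2/(164 + L)
P = -73 (P = -38 - 35 = -73)
c(M, I) = -73 + M (c(M, I) = M - 73 = -73 + M)
c(-210, z) + F(106) = (-73 - 210) + 2/(164 + 106) = -283 + 2/270 = -283 + 2*(1/270) = -283 + 1/135 = -38204/135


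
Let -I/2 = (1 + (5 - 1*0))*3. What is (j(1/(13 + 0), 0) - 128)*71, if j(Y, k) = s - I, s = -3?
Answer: -6745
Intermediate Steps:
I = -36 (I = -2*(1 + (5 - 1*0))*3 = -2*(1 + (5 + 0))*3 = -2*(1 + 5)*3 = -12*3 = -2*18 = -36)
j(Y, k) = 33 (j(Y, k) = -3 - 1*(-36) = -3 + 36 = 33)
(j(1/(13 + 0), 0) - 128)*71 = (33 - 128)*71 = -95*71 = -6745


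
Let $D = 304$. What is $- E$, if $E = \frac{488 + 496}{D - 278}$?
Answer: $- \frac{492}{13} \approx -37.846$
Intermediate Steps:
$E = \frac{492}{13}$ ($E = \frac{488 + 496}{304 - 278} = \frac{984}{26} = 984 \cdot \frac{1}{26} = \frac{492}{13} \approx 37.846$)
$- E = \left(-1\right) \frac{492}{13} = - \frac{492}{13}$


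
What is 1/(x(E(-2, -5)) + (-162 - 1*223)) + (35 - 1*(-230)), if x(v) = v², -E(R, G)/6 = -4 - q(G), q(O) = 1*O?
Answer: 92484/349 ≈ 265.00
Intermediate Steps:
q(O) = O
E(R, G) = 24 + 6*G (E(R, G) = -6*(-4 - G) = 24 + 6*G)
1/(x(E(-2, -5)) + (-162 - 1*223)) + (35 - 1*(-230)) = 1/((24 + 6*(-5))² + (-162 - 1*223)) + (35 - 1*(-230)) = 1/((24 - 30)² + (-162 - 223)) + (35 + 230) = 1/((-6)² - 385) + 265 = 1/(36 - 385) + 265 = 1/(-349) + 265 = -1/349 + 265 = 92484/349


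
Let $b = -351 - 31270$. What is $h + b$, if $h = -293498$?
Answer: $-325119$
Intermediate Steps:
$b = -31621$ ($b = -351 - 31270 = -31621$)
$h + b = -293498 - 31621 = -325119$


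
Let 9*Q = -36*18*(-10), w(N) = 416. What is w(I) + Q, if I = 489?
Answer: 1136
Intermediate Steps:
Q = 720 (Q = (-36*18*(-10))/9 = (-648*(-10))/9 = (⅑)*6480 = 720)
w(I) + Q = 416 + 720 = 1136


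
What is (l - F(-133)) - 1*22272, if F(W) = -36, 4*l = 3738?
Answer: -42603/2 ≈ -21302.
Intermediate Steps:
l = 1869/2 (l = (1/4)*3738 = 1869/2 ≈ 934.50)
(l - F(-133)) - 1*22272 = (1869/2 - 1*(-36)) - 1*22272 = (1869/2 + 36) - 22272 = 1941/2 - 22272 = -42603/2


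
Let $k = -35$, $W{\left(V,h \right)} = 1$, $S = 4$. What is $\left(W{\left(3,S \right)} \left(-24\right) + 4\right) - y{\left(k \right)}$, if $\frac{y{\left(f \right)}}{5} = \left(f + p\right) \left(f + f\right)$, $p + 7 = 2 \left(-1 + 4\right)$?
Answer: $-12620$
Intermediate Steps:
$p = -1$ ($p = -7 + 2 \left(-1 + 4\right) = -7 + 2 \cdot 3 = -7 + 6 = -1$)
$y{\left(f \right)} = 10 f \left(-1 + f\right)$ ($y{\left(f \right)} = 5 \left(f - 1\right) \left(f + f\right) = 5 \left(-1 + f\right) 2 f = 5 \cdot 2 f \left(-1 + f\right) = 10 f \left(-1 + f\right)$)
$\left(W{\left(3,S \right)} \left(-24\right) + 4\right) - y{\left(k \right)} = \left(1 \left(-24\right) + 4\right) - 10 \left(-35\right) \left(-1 - 35\right) = \left(-24 + 4\right) - 10 \left(-35\right) \left(-36\right) = -20 - 12600 = -12620$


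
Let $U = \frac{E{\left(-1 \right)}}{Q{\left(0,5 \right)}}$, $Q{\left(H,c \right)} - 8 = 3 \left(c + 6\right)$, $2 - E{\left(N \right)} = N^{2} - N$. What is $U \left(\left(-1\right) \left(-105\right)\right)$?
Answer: $0$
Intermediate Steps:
$E{\left(N \right)} = 2 + N - N^{2}$ ($E{\left(N \right)} = 2 - \left(N^{2} - N\right) = 2 + N - N^{2}$)
$Q{\left(H,c \right)} = 26 + 3 c$ ($Q{\left(H,c \right)} = 8 + 3 \left(c + 6\right) = 8 + 3 \left(6 + c\right) = 8 + \left(18 + 3 c\right) = 26 + 3 c$)
$U = 0$ ($U = \frac{2 - 1 - \left(-1\right)^{2}}{26 + 3 \cdot 5} = \frac{2 - 1 - 1}{26 + 15} = \frac{2 - 1 - 1}{41} = 0 \cdot \frac{1}{41} = 0$)
$U \left(\left(-1\right) \left(-105\right)\right) = 0 \left(\left(-1\right) \left(-105\right)\right) = 0 \cdot 105 = 0$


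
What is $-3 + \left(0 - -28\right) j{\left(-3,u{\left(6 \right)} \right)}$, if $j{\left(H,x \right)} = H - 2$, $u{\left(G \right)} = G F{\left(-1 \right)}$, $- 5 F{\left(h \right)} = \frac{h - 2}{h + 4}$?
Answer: $-143$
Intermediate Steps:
$F{\left(h \right)} = - \frac{-2 + h}{5 \left(4 + h\right)}$ ($F{\left(h \right)} = - \frac{\left(h - 2\right) \frac{1}{h + 4}}{5} = - \frac{\left(-2 + h\right) \frac{1}{4 + h}}{5} = - \frac{\frac{1}{4 + h} \left(-2 + h\right)}{5} = - \frac{-2 + h}{5 \left(4 + h\right)}$)
$u{\left(G \right)} = \frac{G}{5}$ ($u{\left(G \right)} = G \frac{2 - -1}{5 \left(4 - 1\right)} = G \frac{2 + 1}{5 \cdot 3} = G \frac{1}{5} \cdot \frac{1}{3} \cdot 3 = G \frac{1}{5} = \frac{G}{5}$)
$j{\left(H,x \right)} = -2 + H$ ($j{\left(H,x \right)} = H - 2 = -2 + H$)
$-3 + \left(0 - -28\right) j{\left(-3,u{\left(6 \right)} \right)} = -3 + \left(0 - -28\right) \left(-2 - 3\right) = -3 + \left(0 + 28\right) \left(-5\right) = -3 + 28 \left(-5\right) = -3 - 140 = -143$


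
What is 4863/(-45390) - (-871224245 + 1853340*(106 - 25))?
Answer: 10910299055029/15130 ≈ 7.2110e+8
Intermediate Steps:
4863/(-45390) - (-871224245 + 1853340*(106 - 25)) = 4863*(-1/45390) - 30889/(1/(-28205 + 60*81)) = -1621/15130 - 30889/(1/(-28205 + 4860)) = -1621/15130 - 30889/(1/(-23345)) = -1621/15130 - 30889/(-1/23345) = -1621/15130 - 30889*(-23345) = -1621/15130 + 721103705 = 10910299055029/15130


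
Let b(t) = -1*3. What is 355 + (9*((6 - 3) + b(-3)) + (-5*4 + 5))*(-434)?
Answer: 6865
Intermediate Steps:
b(t) = -3
355 + (9*((6 - 3) + b(-3)) + (-5*4 + 5))*(-434) = 355 + (9*((6 - 3) - 3) + (-5*4 + 5))*(-434) = 355 + (9*(3 - 3) + (-20 + 5))*(-434) = 355 + (9*0 - 15)*(-434) = 355 + (0 - 15)*(-434) = 355 - 15*(-434) = 355 + 6510 = 6865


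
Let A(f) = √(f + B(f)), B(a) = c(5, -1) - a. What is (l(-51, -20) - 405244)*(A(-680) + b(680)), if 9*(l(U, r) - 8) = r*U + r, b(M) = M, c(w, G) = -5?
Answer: -2479364320/9 - 3646124*I*√5/9 ≈ -2.7548e+8 - 9.0589e+5*I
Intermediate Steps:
B(a) = -5 - a
l(U, r) = 8 + r/9 + U*r/9 (l(U, r) = 8 + (r*U + r)/9 = 8 + (U*r + r)/9 = 8 + (r + U*r)/9 = 8 + (r/9 + U*r/9) = 8 + r/9 + U*r/9)
A(f) = I*√5 (A(f) = √(f + (-5 - f)) = √(-5) = I*√5)
(l(-51, -20) - 405244)*(A(-680) + b(680)) = ((8 + (⅑)*(-20) + (⅑)*(-51)*(-20)) - 405244)*(I*√5 + 680) = ((8 - 20/9 + 340/3) - 405244)*(680 + I*√5) = (1072/9 - 405244)*(680 + I*√5) = -3646124*(680 + I*√5)/9 = -2479364320/9 - 3646124*I*√5/9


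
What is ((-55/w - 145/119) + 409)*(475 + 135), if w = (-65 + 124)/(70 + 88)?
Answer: 1115643640/7021 ≈ 1.5890e+5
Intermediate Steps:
w = 59/158 ≈ 0.37342
((-55/w - 145/119) + 409)*(475 + 135) = ((-55/59/158 - 145/119) + 409)*(475 + 135) = ((-55*158/59 - 145*1/119) + 409)*610 = ((-8690/59 - 145/119) + 409)*610 = (-1042665/7021 + 409)*610 = (1828924/7021)*610 = 1115643640/7021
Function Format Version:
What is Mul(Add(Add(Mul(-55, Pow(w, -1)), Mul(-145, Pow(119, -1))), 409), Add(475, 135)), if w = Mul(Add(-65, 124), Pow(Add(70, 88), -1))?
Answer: Rational(1115643640, 7021) ≈ 1.5890e+5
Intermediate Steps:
w = Rational(59, 158) (w = Mul(59, Pow(158, -1)) = Mul(59, Rational(1, 158)) = Rational(59, 158) ≈ 0.37342)
Mul(Add(Add(Mul(-55, Pow(w, -1)), Mul(-145, Pow(119, -1))), 409), Add(475, 135)) = Mul(Add(Add(Mul(-55, Pow(Rational(59, 158), -1)), Mul(-145, Pow(119, -1))), 409), Add(475, 135)) = Mul(Add(Add(Mul(-55, Rational(158, 59)), Mul(-145, Rational(1, 119))), 409), 610) = Mul(Add(Add(Rational(-8690, 59), Rational(-145, 119)), 409), 610) = Mul(Add(Rational(-1042665, 7021), 409), 610) = Mul(Rational(1828924, 7021), 610) = Rational(1115643640, 7021)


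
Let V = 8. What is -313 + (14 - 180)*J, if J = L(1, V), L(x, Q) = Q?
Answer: -1641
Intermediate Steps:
J = 8
-313 + (14 - 180)*J = -313 + (14 - 180)*8 = -313 - 166*8 = -313 - 1328 = -1641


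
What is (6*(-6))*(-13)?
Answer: 468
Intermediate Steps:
(6*(-6))*(-13) = -36*(-13) = 468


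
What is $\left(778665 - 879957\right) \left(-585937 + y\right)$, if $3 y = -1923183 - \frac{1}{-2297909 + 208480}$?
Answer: $\frac{259684853377917700}{2089429} \approx 1.2429 \cdot 10^{11}$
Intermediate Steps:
$y = - \frac{4018354332506}{6268287}$ ($y = \frac{-1923183 - \frac{1}{-2297909 + 208480}}{3} = \frac{-1923183 - \frac{1}{-2089429}}{3} = \frac{-1923183 - - \frac{1}{2089429}}{3} = \frac{-1923183 + \frac{1}{2089429}}{3} = \frac{1}{3} \left(- \frac{4018354332506}{2089429}\right) = - \frac{4018354332506}{6268287} \approx -6.4106 \cdot 10^{5}$)
$\left(778665 - 879957\right) \left(-585937 + y\right) = \left(778665 - 879957\right) \left(-585937 - \frac{4018354332506}{6268287}\right) = \left(-101292\right) \left(- \frac{7691175612425}{6268287}\right) = \frac{259684853377917700}{2089429}$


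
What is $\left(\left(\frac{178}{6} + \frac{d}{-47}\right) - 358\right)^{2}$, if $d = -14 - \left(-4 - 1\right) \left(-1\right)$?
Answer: $\frac{2137952644}{19881} \approx 1.0754 \cdot 10^{5}$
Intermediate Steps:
$d = -19$ ($d = -14 - \left(-5\right) \left(-1\right) = -14 - 5 = -19$)
$\left(\left(\frac{178}{6} + \frac{d}{-47}\right) - 358\right)^{2} = \left(\left(\frac{178}{6} - \frac{19}{-47}\right) - 358\right)^{2} = \left(\left(178 \cdot \frac{1}{6} - - \frac{19}{47}\right) - 358\right)^{2} = \left(\left(\frac{89}{3} + \frac{19}{47}\right) - 358\right)^{2} = \left(\frac{4240}{141} - 358\right)^{2} = \left(- \frac{46238}{141}\right)^{2} = \frac{2137952644}{19881}$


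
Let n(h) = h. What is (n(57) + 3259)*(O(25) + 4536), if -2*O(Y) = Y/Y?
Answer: 15039718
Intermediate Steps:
O(Y) = -½ (O(Y) = -Y/(2*Y) = -½*1 = -½)
(n(57) + 3259)*(O(25) + 4536) = (57 + 3259)*(-½ + 4536) = 3316*(9071/2) = 15039718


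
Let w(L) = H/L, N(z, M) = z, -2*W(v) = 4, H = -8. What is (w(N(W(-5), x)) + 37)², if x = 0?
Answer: 1681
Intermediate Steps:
W(v) = -2 (W(v) = -½*4 = -2)
w(L) = -8/L
(w(N(W(-5), x)) + 37)² = (-8/(-2) + 37)² = (-8*(-½) + 37)² = (4 + 37)² = 41² = 1681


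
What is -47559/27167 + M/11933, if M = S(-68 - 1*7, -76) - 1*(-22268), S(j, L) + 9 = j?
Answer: 35151181/324183811 ≈ 0.10843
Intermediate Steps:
S(j, L) = -9 + j
M = 22184 (M = (-9 + (-68 - 1*7)) - 1*(-22268) = (-9 + (-68 - 7)) + 22268 = (-9 - 75) + 22268 = -84 + 22268 = 22184)
-47559/27167 + M/11933 = -47559/27167 + 22184/11933 = 35151181/324183811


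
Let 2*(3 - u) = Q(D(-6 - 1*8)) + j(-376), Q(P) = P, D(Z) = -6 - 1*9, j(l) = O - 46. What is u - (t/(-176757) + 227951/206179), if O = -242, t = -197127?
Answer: 528533139007/3470817286 ≈ 152.28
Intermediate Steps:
j(l) = -288 (j(l) = -242 - 46 = -288)
D(Z) = -15 (D(Z) = -6 - 9 = -15)
u = 309/2 (u = 3 - (-15 - 288)/2 = 3 - ½*(-303) = 3 + 303/2 = 309/2 ≈ 154.50)
u - (t/(-176757) + 227951/206179) = 309/2 - (-197127/(-176757) + 227951/206179) = 309/2 - (-197127*(-1/176757) + 227951*(1/206179)) = 309/2 - (9387/8417 + 227951/206179) = 309/2 - 1*3854065840/1735408643 = 309/2 - 3854065840/1735408643 = 528533139007/3470817286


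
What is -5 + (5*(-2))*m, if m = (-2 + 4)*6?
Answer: -125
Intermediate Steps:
m = 12 (m = 2*6 = 12)
-5 + (5*(-2))*m = -5 + (5*(-2))*12 = -5 - 10*12 = -5 - 120 = -125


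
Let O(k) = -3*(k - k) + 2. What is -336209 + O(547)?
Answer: -336207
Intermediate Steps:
O(k) = 2 (O(k) = -3*0 + 2 = 0 + 2 = 2)
-336209 + O(547) = -336209 + 2 = -336207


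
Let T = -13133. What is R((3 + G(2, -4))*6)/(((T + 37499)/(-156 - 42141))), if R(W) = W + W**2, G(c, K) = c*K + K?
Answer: -20175669/4061 ≈ -4968.2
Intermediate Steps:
G(c, K) = K + K*c (G(c, K) = K*c + K = K + K*c)
R((3 + G(2, -4))*6)/(((T + 37499)/(-156 - 42141))) = (((3 - 4*(1 + 2))*6)*(1 + (3 - 4*(1 + 2))*6))/(((-13133 + 37499)/(-156 - 42141))) = (((3 - 4*3)*6)*(1 + (3 - 4*3)*6))/((24366/(-42297))) = (((3 - 12)*6)*(1 + (3 - 12)*6))/((24366*(-1/42297))) = ((-9*6)*(1 - 9*6))/(-8122/14099) = -54*(1 - 54)*(-14099/8122) = -54*(-53)*(-14099/8122) = 2862*(-14099/8122) = -20175669/4061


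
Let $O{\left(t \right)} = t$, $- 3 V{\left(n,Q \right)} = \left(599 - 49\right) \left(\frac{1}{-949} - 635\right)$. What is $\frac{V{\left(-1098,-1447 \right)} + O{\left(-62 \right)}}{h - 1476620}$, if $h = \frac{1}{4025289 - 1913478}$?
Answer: $- \frac{17937521524614}{227638992193787} \approx -0.078798$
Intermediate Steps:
$V{\left(n,Q \right)} = \frac{110479600}{949}$ ($V{\left(n,Q \right)} = - \frac{\left(599 - 49\right) \left(\frac{1}{-949} - 635\right)}{3} = - \frac{550 \left(- \frac{1}{949} - 635\right)}{3} = - \frac{550 \left(- \frac{602616}{949}\right)}{3} = \left(- \frac{1}{3}\right) \left(- \frac{331438800}{949}\right) = \frac{110479600}{949}$)
$h = \frac{1}{2111811} \approx 4.7353 \cdot 10^{-7}$
$\frac{V{\left(-1098,-1447 \right)} + O{\left(-62 \right)}}{h - 1476620} = \frac{\frac{110479600}{949} - 62}{\frac{1}{2111811} - 1476620} = \frac{110420762}{949 \left(- \frac{3118342358819}{2111811}\right)} = \frac{110420762}{949} \left(- \frac{2111811}{3118342358819}\right) = - \frac{17937521524614}{227638992193787}$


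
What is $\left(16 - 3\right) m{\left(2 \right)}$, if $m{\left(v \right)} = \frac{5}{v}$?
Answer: $\frac{65}{2} \approx 32.5$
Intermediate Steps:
$\left(16 - 3\right) m{\left(2 \right)} = \left(16 - 3\right) \frac{5}{2} = 13 \cdot 5 \cdot \frac{1}{2} = 13 \cdot \frac{5}{2} = \frac{65}{2}$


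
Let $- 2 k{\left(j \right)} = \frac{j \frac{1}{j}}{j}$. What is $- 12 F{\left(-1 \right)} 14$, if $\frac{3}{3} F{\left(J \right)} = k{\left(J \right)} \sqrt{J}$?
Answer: $- 84 i \approx - 84.0 i$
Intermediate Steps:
$k{\left(j \right)} = - \frac{1}{2 j}$ ($k{\left(j \right)} = - \frac{\frac{j}{j} \frac{1}{j}}{2} = - \frac{1 \frac{1}{j}}{2} = - \frac{1}{2 j}$)
$F{\left(J \right)} = - \frac{1}{2 \sqrt{J}}$ ($F{\left(J \right)} = - \frac{1}{2 J} \sqrt{J} = - \frac{1}{2 \sqrt{J}}$)
$- 12 F{\left(-1 \right)} 14 = - 12 \left(- \frac{1}{2 i}\right) 14 = - 12 \left(- \frac{\left(-1\right) i}{2}\right) 14 = - 12 \frac{i}{2} \cdot 14 = - 6 i 14 = - 84 i$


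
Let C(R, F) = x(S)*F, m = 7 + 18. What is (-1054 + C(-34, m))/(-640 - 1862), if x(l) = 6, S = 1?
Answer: 452/1251 ≈ 0.36131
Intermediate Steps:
m = 25
C(R, F) = 6*F
(-1054 + C(-34, m))/(-640 - 1862) = (-1054 + 6*25)/(-640 - 1862) = (-1054 + 150)/(-2502) = -904*(-1/2502) = 452/1251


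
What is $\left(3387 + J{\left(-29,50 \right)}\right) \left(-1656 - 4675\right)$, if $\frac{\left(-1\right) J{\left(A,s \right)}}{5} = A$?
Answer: $-22361092$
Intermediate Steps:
$J{\left(A,s \right)} = - 5 A$
$\left(3387 + J{\left(-29,50 \right)}\right) \left(-1656 - 4675\right) = \left(3387 - -145\right) \left(-1656 - 4675\right) = \left(3387 + 145\right) \left(-6331\right) = 3532 \left(-6331\right) = -22361092$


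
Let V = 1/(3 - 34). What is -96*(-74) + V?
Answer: 220223/31 ≈ 7104.0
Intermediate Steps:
V = -1/31 (V = 1/(-31) = -1/31 ≈ -0.032258)
-96*(-74) + V = -96*(-74) - 1/31 = 7104 - 1/31 = 220223/31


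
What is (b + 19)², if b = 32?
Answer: 2601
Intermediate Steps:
(b + 19)² = (32 + 19)² = 51² = 2601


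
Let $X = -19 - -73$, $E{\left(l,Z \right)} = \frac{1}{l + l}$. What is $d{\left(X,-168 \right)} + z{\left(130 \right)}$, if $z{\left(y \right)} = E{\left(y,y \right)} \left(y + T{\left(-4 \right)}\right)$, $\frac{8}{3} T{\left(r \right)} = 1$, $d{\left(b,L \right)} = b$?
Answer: $\frac{113363}{2080} \approx 54.501$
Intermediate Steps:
$E{\left(l,Z \right)} = \frac{1}{2 l}$
$X = 54$ ($X = -19 + 73 = 54$)
$T{\left(r \right)} = \frac{3}{8}$ ($T{\left(r \right)} = \frac{3}{8} \cdot 1 = \frac{3}{8}$)
$z{\left(y \right)} = \frac{\frac{3}{8} + y}{2 y}$ ($z{\left(y \right)} = \frac{1}{2 y} \left(y + \frac{3}{8}\right) = \frac{1}{2 y} \left(\frac{3}{8} + y\right) = \frac{\frac{3}{8} + y}{2 y}$)
$d{\left(X,-168 \right)} + z{\left(130 \right)} = 54 + \frac{3 + 8 \cdot 130}{16 \cdot 130} = 54 + \frac{1}{16} \cdot \frac{1}{130} \left(3 + 1040\right) = 54 + \frac{1}{16} \cdot \frac{1}{130} \cdot 1043 = 54 + \frac{1043}{2080} = \frac{113363}{2080}$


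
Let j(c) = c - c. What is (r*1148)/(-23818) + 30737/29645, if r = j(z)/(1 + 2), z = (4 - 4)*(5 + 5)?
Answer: 4391/4235 ≈ 1.0368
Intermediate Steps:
z = 0 (z = 0*10 = 0)
j(c) = 0
r = 0 (r = 0/(1 + 2) = 0/3 = (⅓)*0 = 0)
(r*1148)/(-23818) + 30737/29645 = (0*1148)/(-23818) + 30737/29645 = 0*(-1/23818) + 30737*(1/29645) = 0 + 4391/4235 = 4391/4235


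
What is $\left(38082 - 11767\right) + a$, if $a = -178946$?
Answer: $-152631$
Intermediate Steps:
$\left(38082 - 11767\right) + a = \left(38082 - 11767\right) - 178946 = 26315 - 178946 = -152631$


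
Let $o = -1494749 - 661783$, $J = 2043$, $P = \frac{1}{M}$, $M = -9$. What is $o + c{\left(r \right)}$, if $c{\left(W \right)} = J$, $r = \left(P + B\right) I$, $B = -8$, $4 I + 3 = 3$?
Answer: $-2154489$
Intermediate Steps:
$I = 0$ ($I = - \frac{3}{4} + \frac{1}{4} \cdot 3 = - \frac{3}{4} + \frac{3}{4} = 0$)
$P = - \frac{1}{9}$ ($P = \frac{1}{-9} = - \frac{1}{9} \approx -0.11111$)
$r = 0$ ($r = \left(- \frac{1}{9} - 8\right) 0 = \left(- \frac{73}{9}\right) 0 = 0$)
$o = -2156532$ ($o = -1494749 - 661783 = -2156532$)
$c{\left(W \right)} = 2043$
$o + c{\left(r \right)} = -2156532 + 2043 = -2154489$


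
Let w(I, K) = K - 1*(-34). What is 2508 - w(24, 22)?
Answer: 2452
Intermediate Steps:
w(I, K) = 34 + K (w(I, K) = K + 34 = 34 + K)
2508 - w(24, 22) = 2508 - (34 + 22) = 2508 - 1*56 = 2508 - 56 = 2452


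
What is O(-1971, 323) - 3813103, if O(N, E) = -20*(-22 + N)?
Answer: -3773243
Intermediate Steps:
O(N, E) = 440 - 20*N
O(-1971, 323) - 3813103 = (440 - 20*(-1971)) - 3813103 = (440 + 39420) - 3813103 = 39860 - 3813103 = -3773243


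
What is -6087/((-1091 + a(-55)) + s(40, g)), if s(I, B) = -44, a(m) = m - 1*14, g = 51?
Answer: 6087/1204 ≈ 5.0556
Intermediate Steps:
a(m) = -14 + m (a(m) = m - 14 = -14 + m)
-6087/((-1091 + a(-55)) + s(40, g)) = -6087/((-1091 + (-14 - 55)) - 44) = -6087/((-1091 - 69) - 44) = -6087/(-1160 - 44) = -6087/(-1204) = -6087*(-1/1204) = 6087/1204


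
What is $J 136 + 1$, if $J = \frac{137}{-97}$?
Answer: $- \frac{18535}{97} \approx -191.08$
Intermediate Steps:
$J = - \frac{137}{97}$ ($J = 137 \left(- \frac{1}{97}\right) = - \frac{137}{97} \approx -1.4124$)
$J 136 + 1 = \left(- \frac{137}{97}\right) 136 + 1 = - \frac{18632}{97} + 1 = - \frac{18535}{97}$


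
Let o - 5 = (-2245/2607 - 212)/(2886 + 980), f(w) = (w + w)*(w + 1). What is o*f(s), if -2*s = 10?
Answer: 996767620/5039331 ≈ 197.80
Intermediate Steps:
s = -5 (s = -1/2*10 = -5)
f(w) = 2*w*(1 + w) (f(w) = (2*w)*(1 + w) = 2*w*(1 + w))
o = 49838381/10078662 (o = 5 + (-2245/2607 - 212)/(2886 + 980) = 5 + (-2245*1/2607 - 212)/3866 = 5 + (-2245/2607 - 212)*(1/3866) = 5 - 554929/2607*1/3866 = 5 - 554929/10078662 = 49838381/10078662 ≈ 4.9449)
o*f(s) = 49838381*(2*(-5)*(1 - 5))/10078662 = 49838381*(2*(-5)*(-4))/10078662 = (49838381/10078662)*40 = 996767620/5039331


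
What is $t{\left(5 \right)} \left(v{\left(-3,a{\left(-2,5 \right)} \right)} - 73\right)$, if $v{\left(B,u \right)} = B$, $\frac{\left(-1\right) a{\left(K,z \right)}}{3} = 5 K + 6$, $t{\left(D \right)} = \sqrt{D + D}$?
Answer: $- 76 \sqrt{10} \approx -240.33$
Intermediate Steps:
$t{\left(D \right)} = \sqrt{2} \sqrt{D}$ ($t{\left(D \right)} = \sqrt{2 D} = \sqrt{2} \sqrt{D}$)
$a{\left(K,z \right)} = -18 - 15 K$ ($a{\left(K,z \right)} = - 3 \left(5 K + 6\right) = - 3 \left(6 + 5 K\right) = -18 - 15 K$)
$t{\left(5 \right)} \left(v{\left(-3,a{\left(-2,5 \right)} \right)} - 73\right) = \sqrt{2} \sqrt{5} \left(-3 - 73\right) = \sqrt{10} \left(-76\right) = - 76 \sqrt{10}$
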